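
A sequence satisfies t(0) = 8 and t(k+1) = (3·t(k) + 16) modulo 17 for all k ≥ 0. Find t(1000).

10

Listing terms: t(0) = 8; t(1) = 6; t(2) = 0; t(3) = 16; t(4) = 13; t(5) = 4; t(6) = 11; t(7) = 15; t(8) = 10; t(9) = 12; t(10) = 1; t(11) = 2; t(12) = 5; t(13) = 14; t(14) = 7; t(15) = 3; t(16) = 8.
Since t(16) = t(0) = 8, the sequence is periodic with period 16.
(1000 - 0) mod 16 = 8, so t(1000) = t(8) = 10.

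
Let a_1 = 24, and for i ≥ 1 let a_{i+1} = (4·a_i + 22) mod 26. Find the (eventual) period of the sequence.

6

a_1 = 24, a_2 = 14, a_3 = 0, a_4 = 22, a_5 = 6, a_6 = 20, a_7 = 24.
The sequence repeats with period 6.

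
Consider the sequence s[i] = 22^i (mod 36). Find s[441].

s[1] = 22, s[2] = 16, s[3] = 28, s[4] = 4, s[5] = 16.
Since s[5] = s[2] = 16, the sequence is eventually periodic: after a pre-period of length 1 it cycles with period 3.
For i ≥ 2, s[i] depends only on (i - 2) mod 3. (441 - 2) mod 3 = 1, so s[441] = s[3] = 28.

28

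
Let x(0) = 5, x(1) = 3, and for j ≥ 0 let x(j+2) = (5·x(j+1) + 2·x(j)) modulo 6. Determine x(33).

5

Computing terms: x(0) = 5, x(1) = 3, x(2) = 1, x(3) = 5, x(4) = 3.
The sequence repeats with period 3.
So x(33) = x(0 + ((33-0) mod 3)) = x(0) = 5.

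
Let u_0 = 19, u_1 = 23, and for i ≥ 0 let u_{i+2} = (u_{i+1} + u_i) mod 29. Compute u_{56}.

19

Listing terms: u_0 = 19; u_1 = 23; u_2 = 13; u_3 = 7; u_4 = 20; u_5 = 27; u_6 = 18; u_7 = 16; u_8 = 5; u_9 = 21; u_{10} = 26; u_{11} = 18; u_{12} = 15; u_{13} = 4; u_{14} = 19; u_{15} = 23.
Since (u_{14}, u_{15}) = (u_0, u_1) = (19, 23) (two consecutive terms determine the rest), the sequence is periodic with period 14.
(56 - 0) mod 14 = 0, so u_{56} = u_0 = 19.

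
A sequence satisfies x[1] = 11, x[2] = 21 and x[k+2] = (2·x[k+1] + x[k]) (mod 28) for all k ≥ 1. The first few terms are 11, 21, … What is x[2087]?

Computing terms: x[1] = 11; x[2] = 21; x[3] = 25; x[4] = 15; x[5] = 27; x[6] = 13; x[7] = 25; x[8] = 7; x[9] = 11; x[10] = 1; x[11] = 13; x[12] = 27; x[13] = 11; x[14] = 21.
The sequence repeats with period 12.
So x[2087] = x[1 + ((2087-1) mod 12)] = x[11] = 13.

13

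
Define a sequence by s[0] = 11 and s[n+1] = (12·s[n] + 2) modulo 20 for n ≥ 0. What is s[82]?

10

Computing terms: s[0] = 11,  s[1] = 14,  s[2] = 10,  s[3] = 2,  s[4] = 6,  s[5] = 14.
Since s[5] = s[1] = 14, the sequence is eventually periodic: after a pre-period of length 1 it cycles with period 4.
For n ≥ 1, s[n] depends only on (n - 1) mod 4. (82 - 1) mod 4 = 1, so s[82] = s[2] = 10.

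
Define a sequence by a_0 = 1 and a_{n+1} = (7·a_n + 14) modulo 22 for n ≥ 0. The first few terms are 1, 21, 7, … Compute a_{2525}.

9

We have a_0 = 1; a_1 = 21; a_2 = 7; a_3 = 19; a_4 = 15; a_5 = 9; a_6 = 11; a_7 = 3; a_8 = 13; a_9 = 17; a_{10} = 1.
The sequence repeats with period 10.
(2525 - 0) mod 10 = 5, so a_{2525} = a_5 = 9.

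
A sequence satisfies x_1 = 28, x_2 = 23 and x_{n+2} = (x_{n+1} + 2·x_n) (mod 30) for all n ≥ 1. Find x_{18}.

23

We have x_1 = 28,  x_2 = 23,  x_3 = 19,  x_4 = 5,  x_5 = 13,  x_6 = 23,  x_7 = 19.
Since (x_6, x_7) = (x_2, x_3) = (23, 19) (two consecutive terms determine the rest), the sequence is eventually periodic: after a pre-period of length 1 it cycles with period 4.
For n ≥ 2, x_n depends only on (n - 2) mod 4. (18 - 2) mod 4 = 0, so x_{18} = x_2 = 23.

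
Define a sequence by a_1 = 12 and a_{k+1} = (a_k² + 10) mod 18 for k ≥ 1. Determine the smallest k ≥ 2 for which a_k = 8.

Listing terms: a_1 = 12; a_2 = 10; a_3 = 2; a_4 = 14; a_5 = 8; a_6 = 2.
Since a_6 = a_3 = 2, the sequence is eventually periodic: after a pre-period of length 2 it cycles with period 3.
The value 8 first appears (with k ≥ 2) at a_5.

5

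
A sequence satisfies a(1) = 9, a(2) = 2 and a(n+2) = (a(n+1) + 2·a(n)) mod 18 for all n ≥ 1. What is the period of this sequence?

18

Listing terms: a(1) = 9, a(2) = 2, a(3) = 2, a(4) = 6, a(5) = 10, a(6) = 4, a(7) = 6, a(8) = 14, a(9) = 8, a(10) = 0, a(11) = 16, a(12) = 16, a(13) = 12, a(14) = 8, a(15) = 14, a(16) = 12, a(17) = 4, a(18) = 10, a(19) = 0, a(20) = 2, a(21) = 2.
Since (a(20), a(21)) = (a(2), a(3)) = (2, 2) (two consecutive terms determine the rest), the sequence is eventually periodic: after a pre-period of length 1 it cycles with period 18.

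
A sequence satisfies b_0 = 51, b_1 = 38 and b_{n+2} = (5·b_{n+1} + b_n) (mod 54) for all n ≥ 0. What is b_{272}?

51

Computing terms: b_0 = 51; b_1 = 38; b_2 = 25; b_3 = 1; b_4 = 30; b_5 = 43; b_6 = 29; b_7 = 26; b_8 = 51; b_9 = 11; b_{10} = 52; b_{11} = 1; b_{12} = 3; b_{13} = 16; b_{14} = 29; b_{15} = 53; b_{16} = 24; b_{17} = 11; b_{18} = 25; b_{19} = 28; b_{20} = 3; b_{21} = 43; b_{22} = 2; b_{23} = 53; b_{24} = 51; b_{25} = 38.
Since (b_{24}, b_{25}) = (b_0, b_1) = (51, 38) (two consecutive terms determine the rest), the sequence is periodic with period 24.
(272 - 0) mod 24 = 8, so b_{272} = b_8 = 51.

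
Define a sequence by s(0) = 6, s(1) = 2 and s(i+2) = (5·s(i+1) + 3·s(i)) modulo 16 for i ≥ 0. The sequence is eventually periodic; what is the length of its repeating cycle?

6

s(0) = 6, s(1) = 2, s(2) = 12, s(3) = 2, s(4) = 14, s(5) = 12, s(6) = 6, s(7) = 2.
The sequence repeats with period 6.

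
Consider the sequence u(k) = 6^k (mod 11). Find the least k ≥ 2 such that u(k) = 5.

6

Computing terms: u(1) = 6; u(2) = 3; u(3) = 7; u(4) = 9; u(5) = 10; u(6) = 5; u(7) = 8; u(8) = 4; u(9) = 2; u(10) = 1; u(11) = 6.
The sequence repeats with period 10.
The value 5 first appears (with k ≥ 2) at u(6).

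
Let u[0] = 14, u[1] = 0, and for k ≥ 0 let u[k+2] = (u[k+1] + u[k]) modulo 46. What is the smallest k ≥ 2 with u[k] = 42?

5

We have u[0] = 14,  u[1] = 0,  u[2] = 14,  u[3] = 14,  u[4] = 28,  u[5] = 42,  u[6] = 24,  u[7] = 20,  u[8] = 44,  u[9] = 18,  u[10] = 16,  u[11] = 34,  u[12] = 4,  u[13] = 38,  u[14] = 42,  u[15] = 34,  u[16] = 30,  u[17] = 18,  u[18] = 2,  u[19] = 20,  u[20] = 22,  u[21] = 42,  u[22] = 18,  u[23] = 14,  u[24] = 32,  u[25] = 0,  u[26] = 32,  u[27] = 32,  u[28] = 18,  u[29] = 4,  u[30] = 22,  u[31] = 26,  u[32] = 2,  u[33] = 28,  u[34] = 30,  u[35] = 12,  u[36] = 42,  u[37] = 8,  u[38] = 4,  u[39] = 12,  u[40] = 16,  u[41] = 28,  u[42] = 44,  u[43] = 26,  u[44] = 24,  u[45] = 4,  u[46] = 28,  u[47] = 32,  u[48] = 14,  u[49] = 0.
The sequence repeats with period 48.
The value 42 first appears (with k ≥ 2) at u[5].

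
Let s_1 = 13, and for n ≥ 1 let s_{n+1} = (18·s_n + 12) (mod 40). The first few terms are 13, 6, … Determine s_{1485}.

We have s_1 = 13; s_2 = 6; s_3 = 0; s_4 = 12; s_5 = 28; s_6 = 36; s_7 = 20; s_8 = 12.
Since s_8 = s_4 = 12, the sequence is eventually periodic: after a pre-period of length 3 it cycles with period 4.
For n ≥ 4, s_n depends only on (n - 4) mod 4. (1485 - 4) mod 4 = 1, so s_{1485} = s_5 = 28.

28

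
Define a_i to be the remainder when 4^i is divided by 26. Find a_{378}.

14

Listing terms: a_1 = 4,  a_2 = 16,  a_3 = 12,  a_4 = 22,  a_5 = 10,  a_6 = 14,  a_7 = 4.
The sequence repeats with period 6.
So a_{378} = a_{1 + ((378-1) mod 6)} = a_6 = 14.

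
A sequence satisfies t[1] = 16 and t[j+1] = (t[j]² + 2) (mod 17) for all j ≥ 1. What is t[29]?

We have t[1] = 16; t[2] = 3; t[3] = 11; t[4] = 4; t[5] = 1; t[6] = 3.
Since t[6] = t[2] = 3, the sequence is eventually periodic: after a pre-period of length 1 it cycles with period 4.
For j ≥ 2, t[j] depends only on (j - 2) mod 4. (29 - 2) mod 4 = 3, so t[29] = t[5] = 1.

1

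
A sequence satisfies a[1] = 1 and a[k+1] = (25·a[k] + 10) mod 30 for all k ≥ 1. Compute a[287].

Computing terms: a[1] = 1,  a[2] = 5,  a[3] = 15,  a[4] = 25,  a[5] = 5.
Since a[5] = a[2] = 5, the sequence is eventually periodic: after a pre-period of length 1 it cycles with period 3.
For k ≥ 2, a[k] depends only on (k - 2) mod 3. (287 - 2) mod 3 = 0, so a[287] = a[2] = 5.

5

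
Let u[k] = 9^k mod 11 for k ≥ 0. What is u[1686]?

We have u[0] = 1,  u[1] = 9,  u[2] = 4,  u[3] = 3,  u[4] = 5,  u[5] = 1.
The sequence repeats with period 5.
(1686 - 0) mod 5 = 1, so u[1686] = u[1] = 9.

9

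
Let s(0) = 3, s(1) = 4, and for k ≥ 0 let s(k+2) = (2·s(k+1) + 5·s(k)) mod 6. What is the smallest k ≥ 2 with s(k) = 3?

6

Computing terms: s(0) = 3; s(1) = 4; s(2) = 5; s(3) = 0; s(4) = 1; s(5) = 2; s(6) = 3; s(7) = 4.
The sequence repeats with period 6.
The value 3 next appears (with k ≥ 2) at s(6).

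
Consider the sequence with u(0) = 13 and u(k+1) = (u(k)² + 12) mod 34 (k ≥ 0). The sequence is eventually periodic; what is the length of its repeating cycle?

Listing terms: u(0) = 13,  u(1) = 11,  u(2) = 31,  u(3) = 21,  u(4) = 11.
Since u(4) = u(1) = 11, the sequence is eventually periodic: after a pre-period of length 1 it cycles with period 3.

3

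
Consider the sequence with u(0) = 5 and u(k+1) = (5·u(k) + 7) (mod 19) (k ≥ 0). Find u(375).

17

Computing terms: u(0) = 5; u(1) = 13; u(2) = 15; u(3) = 6; u(4) = 18; u(5) = 2; u(6) = 17; u(7) = 16; u(8) = 11; u(9) = 5.
Since u(9) = u(0) = 5, the sequence is periodic with period 9.
(375 - 0) mod 9 = 6, so u(375) = u(6) = 17.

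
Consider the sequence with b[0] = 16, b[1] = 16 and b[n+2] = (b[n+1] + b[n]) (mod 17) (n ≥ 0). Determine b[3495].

b[0] = 16; b[1] = 16; b[2] = 15; b[3] = 14; b[4] = 12; b[5] = 9; b[6] = 4; b[7] = 13; b[8] = 0; b[9] = 13; b[10] = 13; b[11] = 9; b[12] = 5; b[13] = 14; b[14] = 2; b[15] = 16; b[16] = 1; b[17] = 0; b[18] = 1; b[19] = 1; b[20] = 2; b[21] = 3; b[22] = 5; b[23] = 8; b[24] = 13; b[25] = 4; b[26] = 0; b[27] = 4; b[28] = 4; b[29] = 8; b[30] = 12; b[31] = 3; b[32] = 15; b[33] = 1; b[34] = 16; b[35] = 0; b[36] = 16; b[37] = 16.
Since (b[36], b[37]) = (b[0], b[1]) = (16, 16) (two consecutive terms determine the rest), the sequence is periodic with period 36.
(3495 - 0) mod 36 = 3, so b[3495] = b[3] = 14.

14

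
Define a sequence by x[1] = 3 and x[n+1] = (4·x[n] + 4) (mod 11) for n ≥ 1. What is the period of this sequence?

5

x[1] = 3; x[2] = 5; x[3] = 2; x[4] = 1; x[5] = 8; x[6] = 3.
Since x[6] = x[1] = 3, the sequence is periodic with period 5.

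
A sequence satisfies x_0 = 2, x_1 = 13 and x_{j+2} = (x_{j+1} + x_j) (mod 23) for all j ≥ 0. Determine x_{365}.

21

We have x_0 = 2; x_1 = 13; x_2 = 15; x_3 = 5; x_4 = 20; x_5 = 2; x_6 = 22; x_7 = 1; x_8 = 0; x_9 = 1; x_{10} = 1; x_{11} = 2; x_{12} = 3; x_{13} = 5; x_{14} = 8; x_{15} = 13; x_{16} = 21; x_{17} = 11; x_{18} = 9; x_{19} = 20; x_{20} = 6; x_{21} = 3; x_{22} = 9; x_{23} = 12; x_{24} = 21; x_{25} = 10; x_{26} = 8; x_{27} = 18; x_{28} = 3; x_{29} = 21; x_{30} = 1; x_{31} = 22; x_{32} = 0; x_{33} = 22; x_{34} = 22; x_{35} = 21; x_{36} = 20; x_{37} = 18; x_{38} = 15; x_{39} = 10; x_{40} = 2; x_{41} = 12; x_{42} = 14; x_{43} = 3; x_{44} = 17; x_{45} = 20; x_{46} = 14; x_{47} = 11; x_{48} = 2; x_{49} = 13.
Since (x_{48}, x_{49}) = (x_0, x_1) = (2, 13) (two consecutive terms determine the rest), the sequence is periodic with period 48.
So x_{365} = x_{0 + ((365-0) mod 48)} = x_{29} = 21.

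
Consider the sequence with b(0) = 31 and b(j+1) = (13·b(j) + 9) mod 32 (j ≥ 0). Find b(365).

0

Listing terms: b(0) = 31; b(1) = 28; b(2) = 21; b(3) = 26; b(4) = 27; b(5) = 8; b(6) = 17; b(7) = 6; b(8) = 23; b(9) = 20; b(10) = 13; b(11) = 18; b(12) = 19; b(13) = 0; b(14) = 9; b(15) = 30; b(16) = 15; b(17) = 12; b(18) = 5; b(19) = 10; b(20) = 11; b(21) = 24; b(22) = 1; b(23) = 22; b(24) = 7; b(25) = 4; b(26) = 29; b(27) = 2; b(28) = 3; b(29) = 16; b(30) = 25; b(31) = 14; b(32) = 31.
Since b(32) = b(0) = 31, the sequence is periodic with period 32.
(365 - 0) mod 32 = 13, so b(365) = b(13) = 0.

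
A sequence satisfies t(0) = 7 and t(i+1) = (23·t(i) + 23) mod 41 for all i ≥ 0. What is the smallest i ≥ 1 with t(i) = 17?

Computing terms: t(0) = 7, t(1) = 20, t(2) = 32, t(3) = 21, t(4) = 14, t(5) = 17, t(6) = 4, t(7) = 33, t(8) = 3, t(9) = 10, t(10) = 7.
The sequence repeats with period 10.
The value 17 first appears (with i ≥ 1) at t(5).

5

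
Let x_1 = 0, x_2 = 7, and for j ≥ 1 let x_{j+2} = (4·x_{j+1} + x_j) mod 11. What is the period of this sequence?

10

We have x_1 = 0,  x_2 = 7,  x_3 = 6,  x_4 = 9,  x_5 = 9,  x_6 = 1,  x_7 = 2,  x_8 = 9,  x_9 = 5,  x_{10} = 7,  x_{11} = 0,  x_{12} = 7.
Since (x_{11}, x_{12}) = (x_1, x_2) = (0, 7) (two consecutive terms determine the rest), the sequence is periodic with period 10.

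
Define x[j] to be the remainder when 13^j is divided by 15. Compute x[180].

1

We have x[1] = 13; x[2] = 4; x[3] = 7; x[4] = 1; x[5] = 13.
The sequence repeats with period 4.
So x[180] = x[1 + ((180-1) mod 4)] = x[4] = 1.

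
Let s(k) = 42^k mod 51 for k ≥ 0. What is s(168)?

We have s(0) = 1; s(1) = 42; s(2) = 30; s(3) = 36; s(4) = 33; s(5) = 9; s(6) = 21; s(7) = 15; s(8) = 18; s(9) = 42.
Since s(9) = s(1) = 42, the sequence is eventually periodic: after a pre-period of length 1 it cycles with period 8.
For k ≥ 1, s(k) depends only on (k - 1) mod 8. (168 - 1) mod 8 = 7, so s(168) = s(8) = 18.

18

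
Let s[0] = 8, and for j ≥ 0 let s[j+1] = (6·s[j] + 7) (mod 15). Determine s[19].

We have s[0] = 8,  s[1] = 10,  s[2] = 7,  s[3] = 4,  s[4] = 1,  s[5] = 13,  s[6] = 10.
Since s[6] = s[1] = 10, the sequence is eventually periodic: after a pre-period of length 1 it cycles with period 5.
For j ≥ 1, s[j] depends only on (j - 1) mod 5. (19 - 1) mod 5 = 3, so s[19] = s[4] = 1.

1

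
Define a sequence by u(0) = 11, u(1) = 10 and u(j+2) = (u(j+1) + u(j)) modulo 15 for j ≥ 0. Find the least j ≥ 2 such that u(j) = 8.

5

u(0) = 11,  u(1) = 10,  u(2) = 6,  u(3) = 1,  u(4) = 7,  u(5) = 8,  u(6) = 0,  u(7) = 8,  u(8) = 8,  u(9) = 1,  u(10) = 9,  u(11) = 10,  u(12) = 4,  u(13) = 14,  u(14) = 3,  u(15) = 2,  u(16) = 5,  u(17) = 7,  u(18) = 12,  u(19) = 4,  u(20) = 1,  u(21) = 5,  u(22) = 6,  u(23) = 11,  u(24) = 2,  u(25) = 13,  u(26) = 0,  u(27) = 13,  u(28) = 13,  u(29) = 11,  u(30) = 9,  u(31) = 5,  u(32) = 14,  u(33) = 4,  u(34) = 3,  u(35) = 7,  u(36) = 10,  u(37) = 2,  u(38) = 12,  u(39) = 14,  u(40) = 11,  u(41) = 10.
The sequence repeats with period 40.
The value 8 first appears (with j ≥ 2) at u(5).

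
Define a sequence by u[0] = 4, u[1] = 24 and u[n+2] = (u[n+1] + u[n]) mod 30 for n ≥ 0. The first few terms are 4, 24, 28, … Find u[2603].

22

u[0] = 4; u[1] = 24; u[2] = 28; u[3] = 22; u[4] = 20; u[5] = 12; u[6] = 2; u[7] = 14; u[8] = 16; u[9] = 0; u[10] = 16; u[11] = 16; u[12] = 2; u[13] = 18; u[14] = 20; u[15] = 8; u[16] = 28; u[17] = 6; u[18] = 4; u[19] = 10; u[20] = 14; u[21] = 24; u[22] = 8; u[23] = 2; u[24] = 10; u[25] = 12; u[26] = 22; u[27] = 4; u[28] = 26; u[29] = 0; u[30] = 26; u[31] = 26; u[32] = 22; u[33] = 18; u[34] = 10; u[35] = 28; u[36] = 8; u[37] = 6; u[38] = 14; u[39] = 20; u[40] = 4; u[41] = 24.
The sequence repeats with period 40.
So u[2603] = u[0 + ((2603-0) mod 40)] = u[3] = 22.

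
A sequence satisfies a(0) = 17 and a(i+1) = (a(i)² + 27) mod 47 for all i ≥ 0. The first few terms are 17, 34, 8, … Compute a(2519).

1

Listing terms: a(0) = 17; a(1) = 34; a(2) = 8; a(3) = 44; a(4) = 36; a(5) = 7; a(6) = 29; a(7) = 22; a(8) = 41; a(9) = 16; a(10) = 1; a(11) = 28; a(12) = 12; a(13) = 30; a(14) = 34.
Since a(14) = a(1) = 34, the sequence is eventually periodic: after a pre-period of length 1 it cycles with period 13.
For i ≥ 1, a(i) depends only on (i - 1) mod 13. (2519 - 1) mod 13 = 9, so a(2519) = a(10) = 1.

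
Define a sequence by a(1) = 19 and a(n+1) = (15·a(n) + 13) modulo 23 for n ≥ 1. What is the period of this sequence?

We have a(1) = 19,  a(2) = 22,  a(3) = 21,  a(4) = 6,  a(5) = 11,  a(6) = 17,  a(7) = 15,  a(8) = 8,  a(9) = 18,  a(10) = 7,  a(11) = 3,  a(12) = 12,  a(13) = 9,  a(14) = 10,  a(15) = 2,  a(16) = 20,  a(17) = 14,  a(18) = 16,  a(19) = 0,  a(20) = 13,  a(21) = 1,  a(22) = 5,  a(23) = 19.
Since a(23) = a(1) = 19, the sequence is periodic with period 22.

22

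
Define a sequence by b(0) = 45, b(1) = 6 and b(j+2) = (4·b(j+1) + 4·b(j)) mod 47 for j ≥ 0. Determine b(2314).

Computing terms: b(0) = 45; b(1) = 6; b(2) = 16; b(3) = 41; b(4) = 40; b(5) = 42; b(6) = 46; b(7) = 23; b(8) = 41; b(9) = 21; b(10) = 13; b(11) = 42; b(12) = 32; b(13) = 14; b(14) = 43; b(15) = 40; b(16) = 3; b(17) = 31; b(18) = 42; b(19) = 10; b(20) = 20; b(21) = 26; b(22) = 43; b(23) = 41; b(24) = 7; b(25) = 4; b(26) = 44; b(27) = 4; b(28) = 4; b(29) = 32; b(30) = 3; b(31) = 46; b(32) = 8; b(33) = 28; b(34) = 3; b(35) = 30; b(36) = 38; b(37) = 37; b(38) = 18; b(39) = 32; b(40) = 12; b(41) = 35; b(42) = 0; b(43) = 46; b(44) = 43; b(45) = 27; b(46) = 45; b(47) = 6.
Since (b(46), b(47)) = (b(0), b(1)) = (45, 6) (two consecutive terms determine the rest), the sequence is periodic with period 46.
(2314 - 0) mod 46 = 14, so b(2314) = b(14) = 43.

43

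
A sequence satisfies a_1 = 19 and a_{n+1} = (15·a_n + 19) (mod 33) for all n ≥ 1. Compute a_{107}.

Computing terms: a_1 = 19, a_2 = 7, a_3 = 25, a_4 = 31, a_5 = 22, a_6 = 19.
Since a_6 = a_1 = 19, the sequence is periodic with period 5.
(107 - 1) mod 5 = 1, so a_{107} = a_2 = 7.

7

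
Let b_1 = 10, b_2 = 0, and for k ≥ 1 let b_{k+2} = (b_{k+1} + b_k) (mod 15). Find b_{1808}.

5

Listing terms: b_1 = 10; b_2 = 0; b_3 = 10; b_4 = 10; b_5 = 5; b_6 = 0; b_7 = 5; b_8 = 5; b_9 = 10; b_{10} = 0.
Since (b_9, b_{10}) = (b_1, b_2) = (10, 0) (two consecutive terms determine the rest), the sequence is periodic with period 8.
So b_{1808} = b_{1 + ((1808-1) mod 8)} = b_8 = 5.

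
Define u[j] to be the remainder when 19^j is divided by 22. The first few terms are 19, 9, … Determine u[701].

19

u[1] = 19, u[2] = 9, u[3] = 17, u[4] = 15, u[5] = 21, u[6] = 3, u[7] = 13, u[8] = 5, u[9] = 7, u[10] = 1, u[11] = 19.
The sequence repeats with period 10.
(701 - 1) mod 10 = 0, so u[701] = u[1] = 19.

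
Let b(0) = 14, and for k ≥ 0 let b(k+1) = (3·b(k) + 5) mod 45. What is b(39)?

Computing terms: b(0) = 14; b(1) = 2; b(2) = 11; b(3) = 38; b(4) = 29; b(5) = 2.
Since b(5) = b(1) = 2, the sequence is eventually periodic: after a pre-period of length 1 it cycles with period 4.
For k ≥ 1, b(k) depends only on (k - 1) mod 4. (39 - 1) mod 4 = 2, so b(39) = b(3) = 38.

38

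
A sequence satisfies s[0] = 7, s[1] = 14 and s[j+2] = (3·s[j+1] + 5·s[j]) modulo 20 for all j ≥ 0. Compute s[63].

1

Computing terms: s[0] = 7; s[1] = 14; s[2] = 17; s[3] = 1; s[4] = 8; s[5] = 9; s[6] = 7; s[7] = 6; s[8] = 13; s[9] = 9; s[10] = 12; s[11] = 1; s[12] = 3; s[13] = 14; s[14] = 17.
Since (s[13], s[14]) = (s[1], s[2]) = (14, 17) (two consecutive terms determine the rest), the sequence is eventually periodic: after a pre-period of length 1 it cycles with period 12.
For j ≥ 1, s[j] depends only on (j - 1) mod 12. (63 - 1) mod 12 = 2, so s[63] = s[3] = 1.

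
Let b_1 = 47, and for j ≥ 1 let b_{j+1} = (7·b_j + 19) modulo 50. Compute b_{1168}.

Listing terms: b_1 = 47, b_2 = 48, b_3 = 5, b_4 = 4, b_5 = 47.
Since b_5 = b_1 = 47, the sequence is periodic with period 4.
So b_{1168} = b_{1 + ((1168-1) mod 4)} = b_4 = 4.

4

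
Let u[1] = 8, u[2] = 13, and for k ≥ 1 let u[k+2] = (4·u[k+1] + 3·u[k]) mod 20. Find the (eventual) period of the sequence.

Computing terms: u[1] = 8, u[2] = 13, u[3] = 16, u[4] = 3, u[5] = 0, u[6] = 9, u[7] = 16, u[8] = 11, u[9] = 12, u[10] = 1, u[11] = 0, u[12] = 3, u[13] = 12, u[14] = 17, u[15] = 4, u[16] = 7, u[17] = 0, u[18] = 1, u[19] = 4, u[20] = 19, u[21] = 8, u[22] = 9, u[23] = 0, u[24] = 7, u[25] = 8, u[26] = 13.
Since (u[25], u[26]) = (u[1], u[2]) = (8, 13) (two consecutive terms determine the rest), the sequence is periodic with period 24.

24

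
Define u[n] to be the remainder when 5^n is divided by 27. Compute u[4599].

We have u[1] = 5; u[2] = 25; u[3] = 17; u[4] = 4; u[5] = 20; u[6] = 19; u[7] = 14; u[8] = 16; u[9] = 26; u[10] = 22; u[11] = 2; u[12] = 10; u[13] = 23; u[14] = 7; u[15] = 8; u[16] = 13; u[17] = 11; u[18] = 1; u[19] = 5.
Since u[19] = u[1] = 5, the sequence is periodic with period 18.
So u[4599] = u[1 + ((4599-1) mod 18)] = u[9] = 26.

26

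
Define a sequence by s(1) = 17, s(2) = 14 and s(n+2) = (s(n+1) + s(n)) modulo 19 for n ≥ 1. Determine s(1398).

We have s(1) = 17,  s(2) = 14,  s(3) = 12,  s(4) = 7,  s(5) = 0,  s(6) = 7,  s(7) = 7,  s(8) = 14,  s(9) = 2,  s(10) = 16,  s(11) = 18,  s(12) = 15,  s(13) = 14,  s(14) = 10,  s(15) = 5,  s(16) = 15,  s(17) = 1,  s(18) = 16,  s(19) = 17,  s(20) = 14.
The sequence repeats with period 18.
So s(1398) = s(1 + ((1398-1) mod 18)) = s(12) = 15.

15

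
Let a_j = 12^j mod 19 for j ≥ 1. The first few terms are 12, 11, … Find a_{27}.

We have a_1 = 12; a_2 = 11; a_3 = 18; a_4 = 7; a_5 = 8; a_6 = 1; a_7 = 12.
Since a_7 = a_1 = 12, the sequence is periodic with period 6.
So a_{27} = a_{1 + ((27-1) mod 6)} = a_3 = 18.

18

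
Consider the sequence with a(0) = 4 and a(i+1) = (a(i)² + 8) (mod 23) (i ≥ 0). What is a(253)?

20

Listing terms: a(0) = 4; a(1) = 1; a(2) = 9; a(3) = 20; a(4) = 17; a(5) = 21; a(6) = 12; a(7) = 14; a(8) = 20.
Since a(8) = a(3) = 20, the sequence is eventually periodic: after a pre-period of length 3 it cycles with period 5.
For i ≥ 3, a(i) depends only on (i - 3) mod 5. (253 - 3) mod 5 = 0, so a(253) = a(3) = 20.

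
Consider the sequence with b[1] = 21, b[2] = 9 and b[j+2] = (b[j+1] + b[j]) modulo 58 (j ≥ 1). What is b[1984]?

b[1] = 21, b[2] = 9, b[3] = 30, b[4] = 39, b[5] = 11, b[6] = 50, b[7] = 3, b[8] = 53, b[9] = 56, b[10] = 51, b[11] = 49, b[12] = 42, b[13] = 33, b[14] = 17, b[15] = 50, b[16] = 9, b[17] = 1, b[18] = 10, b[19] = 11, b[20] = 21, b[21] = 32, b[22] = 53, b[23] = 27, b[24] = 22, b[25] = 49, b[26] = 13, b[27] = 4, b[28] = 17, b[29] = 21, b[30] = 38, b[31] = 1, b[32] = 39, b[33] = 40, b[34] = 21, b[35] = 3, b[36] = 24, b[37] = 27, b[38] = 51, b[39] = 20, b[40] = 13, b[41] = 33, b[42] = 46, b[43] = 21, b[44] = 9.
The sequence repeats with period 42.
So b[1984] = b[1 + ((1984-1) mod 42)] = b[10] = 51.

51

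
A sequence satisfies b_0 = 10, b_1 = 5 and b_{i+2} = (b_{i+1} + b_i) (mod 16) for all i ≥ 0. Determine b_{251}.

Listing terms: b_0 = 10, b_1 = 5, b_2 = 15, b_3 = 4, b_4 = 3, b_5 = 7, b_6 = 10, b_7 = 1, b_8 = 11, b_9 = 12, b_{10} = 7, b_{11} = 3, b_{12} = 10, b_{13} = 13, b_{14} = 7, b_{15} = 4, b_{16} = 11, b_{17} = 15, b_{18} = 10, b_{19} = 9, b_{20} = 3, b_{21} = 12, b_{22} = 15, b_{23} = 11, b_{24} = 10, b_{25} = 5.
Since (b_{24}, b_{25}) = (b_0, b_1) = (10, 5) (two consecutive terms determine the rest), the sequence is periodic with period 24.
So b_{251} = b_{0 + ((251-0) mod 24)} = b_{11} = 3.

3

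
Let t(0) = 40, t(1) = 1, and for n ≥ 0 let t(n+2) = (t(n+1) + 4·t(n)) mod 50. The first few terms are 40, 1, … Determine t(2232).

Listing terms: t(0) = 40; t(1) = 1; t(2) = 11; t(3) = 15; t(4) = 9; t(5) = 19; t(6) = 5; t(7) = 31; t(8) = 1; t(9) = 25; t(10) = 29; t(11) = 29; t(12) = 45; t(13) = 11; t(14) = 41; t(15) = 35; t(16) = 49; t(17) = 39; t(18) = 35; t(19) = 41; t(20) = 31; t(21) = 45; t(22) = 19; t(23) = 49; t(24) = 25; t(25) = 21; t(26) = 21; t(27) = 5; t(28) = 39; t(29) = 9; t(30) = 15; t(31) = 1; t(32) = 11.
Since (t(31), t(32)) = (t(1), t(2)) = (1, 11) (two consecutive terms determine the rest), the sequence is eventually periodic: after a pre-period of length 1 it cycles with period 30.
For n ≥ 1, t(n) depends only on (n - 1) mod 30. (2232 - 1) mod 30 = 11, so t(2232) = t(12) = 45.

45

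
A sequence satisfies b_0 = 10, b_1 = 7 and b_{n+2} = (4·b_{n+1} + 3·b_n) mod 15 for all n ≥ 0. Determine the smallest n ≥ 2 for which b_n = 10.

Computing terms: b_0 = 10,  b_1 = 7,  b_2 = 13,  b_3 = 13,  b_4 = 1,  b_5 = 13,  b_6 = 10,  b_7 = 4,  b_8 = 1,  b_9 = 1,  b_{10} = 7,  b_{11} = 1,  b_{12} = 10,  b_{13} = 13,  b_{14} = 7,  b_{15} = 7,  b_{16} = 4,  b_{17} = 7,  b_{18} = 10,  b_{19} = 1,  b_{20} = 4,  b_{21} = 4,  b_{22} = 13,  b_{23} = 4,  b_{24} = 10,  b_{25} = 7.
The sequence repeats with period 24.
The value 10 first appears (with n ≥ 2) at b_6.

6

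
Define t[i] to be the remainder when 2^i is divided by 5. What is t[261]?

2

Listing terms: t[1] = 2; t[2] = 4; t[3] = 3; t[4] = 1; t[5] = 2.
The sequence repeats with period 4.
(261 - 1) mod 4 = 0, so t[261] = t[1] = 2.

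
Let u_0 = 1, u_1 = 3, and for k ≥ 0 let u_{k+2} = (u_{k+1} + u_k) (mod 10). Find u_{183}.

7

We have u_0 = 1,  u_1 = 3,  u_2 = 4,  u_3 = 7,  u_4 = 1,  u_5 = 8,  u_6 = 9,  u_7 = 7,  u_8 = 6,  u_9 = 3,  u_{10} = 9,  u_{11} = 2,  u_{12} = 1,  u_{13} = 3.
Since (u_{12}, u_{13}) = (u_0, u_1) = (1, 3) (two consecutive terms determine the rest), the sequence is periodic with period 12.
(183 - 0) mod 12 = 3, so u_{183} = u_3 = 7.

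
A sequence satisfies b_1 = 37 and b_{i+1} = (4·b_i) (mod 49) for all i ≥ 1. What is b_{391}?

Listing terms: b_1 = 37, b_2 = 1, b_3 = 4, b_4 = 16, b_5 = 15, b_6 = 11, b_7 = 44, b_8 = 29, b_9 = 18, b_{10} = 23, b_{11} = 43, b_{12} = 25, b_{13} = 2, b_{14} = 8, b_{15} = 32, b_{16} = 30, b_{17} = 22, b_{18} = 39, b_{19} = 9, b_{20} = 36, b_{21} = 46, b_{22} = 37.
The sequence repeats with period 21.
So b_{391} = b_{1 + ((391-1) mod 21)} = b_{13} = 2.

2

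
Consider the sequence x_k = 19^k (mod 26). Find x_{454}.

17

x_0 = 1, x_1 = 19, x_2 = 23, x_3 = 21, x_4 = 9, x_5 = 15, x_6 = 25, x_7 = 7, x_8 = 3, x_9 = 5, x_{10} = 17, x_{11} = 11, x_{12} = 1.
Since x_{12} = x_0 = 1, the sequence is periodic with period 12.
(454 - 0) mod 12 = 10, so x_{454} = x_{10} = 17.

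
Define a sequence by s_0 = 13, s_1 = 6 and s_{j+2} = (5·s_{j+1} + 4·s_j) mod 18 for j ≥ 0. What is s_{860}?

Computing terms: s_0 = 13,  s_1 = 6,  s_2 = 10,  s_3 = 2,  s_4 = 14,  s_5 = 6,  s_6 = 14,  s_7 = 4,  s_8 = 4,  s_9 = 0,  s_{10} = 16,  s_{11} = 8,  s_{12} = 14,  s_{13} = 12,  s_{14} = 8,  s_{15} = 16,  s_{16} = 4,  s_{17} = 12,  s_{18} = 4,  s_{19} = 14,  s_{20} = 14,  s_{21} = 0,  s_{22} = 2,  s_{23} = 10,  s_{24} = 4,  s_{25} = 6,  s_{26} = 10.
Since (s_{25}, s_{26}) = (s_1, s_2) = (6, 10) (two consecutive terms determine the rest), the sequence is eventually periodic: after a pre-period of length 1 it cycles with period 24.
For j ≥ 1, s_j depends only on (j - 1) mod 24. (860 - 1) mod 24 = 19, so s_{860} = s_{20} = 14.

14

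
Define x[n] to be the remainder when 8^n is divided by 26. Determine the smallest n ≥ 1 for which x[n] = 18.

3

Listing terms: x[0] = 1,  x[1] = 8,  x[2] = 12,  x[3] = 18,  x[4] = 14,  x[5] = 8.
Since x[5] = x[1] = 8, the sequence is eventually periodic: after a pre-period of length 1 it cycles with period 4.
The value 18 first appears (with n ≥ 1) at x[3].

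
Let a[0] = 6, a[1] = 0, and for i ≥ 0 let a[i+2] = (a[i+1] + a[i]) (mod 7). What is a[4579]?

6

Computing terms: a[0] = 6; a[1] = 0; a[2] = 6; a[3] = 6; a[4] = 5; a[5] = 4; a[6] = 2; a[7] = 6; a[8] = 1; a[9] = 0; a[10] = 1; a[11] = 1; a[12] = 2; a[13] = 3; a[14] = 5; a[15] = 1; a[16] = 6; a[17] = 0.
The sequence repeats with period 16.
So a[4579] = a[0 + ((4579-0) mod 16)] = a[3] = 6.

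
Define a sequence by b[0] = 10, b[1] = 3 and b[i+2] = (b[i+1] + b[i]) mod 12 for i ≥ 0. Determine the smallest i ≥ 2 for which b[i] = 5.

We have b[0] = 10,  b[1] = 3,  b[2] = 1,  b[3] = 4,  b[4] = 5,  b[5] = 9,  b[6] = 2,  b[7] = 11,  b[8] = 1,  b[9] = 0,  b[10] = 1,  b[11] = 1,  b[12] = 2,  b[13] = 3,  b[14] = 5,  b[15] = 8,  b[16] = 1,  b[17] = 9,  b[18] = 10,  b[19] = 7,  b[20] = 5,  b[21] = 0,  b[22] = 5,  b[23] = 5,  b[24] = 10,  b[25] = 3.
Since (b[24], b[25]) = (b[0], b[1]) = (10, 3) (two consecutive terms determine the rest), the sequence is periodic with period 24.
The value 5 first appears (with i ≥ 2) at b[4].

4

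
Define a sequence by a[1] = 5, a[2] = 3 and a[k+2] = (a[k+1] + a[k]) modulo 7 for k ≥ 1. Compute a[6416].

5

Listing terms: a[1] = 5; a[2] = 3; a[3] = 1; a[4] = 4; a[5] = 5; a[6] = 2; a[7] = 0; a[8] = 2; a[9] = 2; a[10] = 4; a[11] = 6; a[12] = 3; a[13] = 2; a[14] = 5; a[15] = 0; a[16] = 5; a[17] = 5; a[18] = 3.
Since (a[17], a[18]) = (a[1], a[2]) = (5, 3) (two consecutive terms determine the rest), the sequence is periodic with period 16.
(6416 - 1) mod 16 = 15, so a[6416] = a[16] = 5.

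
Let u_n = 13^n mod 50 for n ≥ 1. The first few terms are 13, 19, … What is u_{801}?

u_1 = 13,  u_2 = 19,  u_3 = 47,  u_4 = 11,  u_5 = 43,  u_6 = 9,  u_7 = 17,  u_8 = 21,  u_9 = 23,  u_{10} = 49,  u_{11} = 37,  u_{12} = 31,  u_{13} = 3,  u_{14} = 39,  u_{15} = 7,  u_{16} = 41,  u_{17} = 33,  u_{18} = 29,  u_{19} = 27,  u_{20} = 1,  u_{21} = 13.
Since u_{21} = u_1 = 13, the sequence is periodic with period 20.
So u_{801} = u_{1 + ((801-1) mod 20)} = u_1 = 13.

13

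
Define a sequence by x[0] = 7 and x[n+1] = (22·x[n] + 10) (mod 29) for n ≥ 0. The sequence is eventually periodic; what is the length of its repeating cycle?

Computing terms: x[0] = 7; x[1] = 19; x[2] = 22; x[3] = 1; x[4] = 3; x[5] = 18; x[6] = 0; x[7] = 10; x[8] = 27; x[9] = 24; x[10] = 16; x[11] = 14; x[12] = 28; x[13] = 17; x[14] = 7.
Since x[14] = x[0] = 7, the sequence is periodic with period 14.

14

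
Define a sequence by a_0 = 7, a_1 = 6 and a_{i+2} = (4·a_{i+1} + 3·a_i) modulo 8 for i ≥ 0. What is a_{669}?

6

Computing terms: a_0 = 7, a_1 = 6, a_2 = 5, a_3 = 6, a_4 = 7, a_5 = 6.
The sequence repeats with period 4.
So a_{669} = a_{0 + ((669-0) mod 4)} = a_1 = 6.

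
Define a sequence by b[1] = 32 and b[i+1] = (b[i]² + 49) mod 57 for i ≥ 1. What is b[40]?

Computing terms: b[1] = 32, b[2] = 47, b[3] = 35, b[4] = 20, b[5] = 50, b[6] = 41, b[7] = 20.
Since b[7] = b[4] = 20, the sequence is eventually periodic: after a pre-period of length 3 it cycles with period 3.
For i ≥ 4, b[i] depends only on (i - 4) mod 3. (40 - 4) mod 3 = 0, so b[40] = b[4] = 20.

20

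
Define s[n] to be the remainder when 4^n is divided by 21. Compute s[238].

4

s[0] = 1; s[1] = 4; s[2] = 16; s[3] = 1.
Since s[3] = s[0] = 1, the sequence is periodic with period 3.
So s[238] = s[0 + ((238-0) mod 3)] = s[1] = 4.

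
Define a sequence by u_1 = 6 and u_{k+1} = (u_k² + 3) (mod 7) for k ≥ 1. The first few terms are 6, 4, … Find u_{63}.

5

We have u_1 = 6,  u_2 = 4,  u_3 = 5,  u_4 = 0,  u_5 = 3,  u_6 = 5.
Since u_6 = u_3 = 5, the sequence is eventually periodic: after a pre-period of length 2 it cycles with period 3.
For k ≥ 3, u_k depends only on (k - 3) mod 3. (63 - 3) mod 3 = 0, so u_{63} = u_3 = 5.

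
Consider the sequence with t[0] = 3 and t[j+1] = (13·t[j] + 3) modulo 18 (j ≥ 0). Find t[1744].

We have t[0] = 3; t[1] = 6; t[2] = 9; t[3] = 12; t[4] = 15; t[5] = 0; t[6] = 3.
Since t[6] = t[0] = 3, the sequence is periodic with period 6.
So t[1744] = t[0 + ((1744-0) mod 6)] = t[4] = 15.

15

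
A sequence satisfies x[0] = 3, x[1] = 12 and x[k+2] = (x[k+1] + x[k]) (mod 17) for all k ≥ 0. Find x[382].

9

x[0] = 3; x[1] = 12; x[2] = 15; x[3] = 10; x[4] = 8; x[5] = 1; x[6] = 9; x[7] = 10; x[8] = 2; x[9] = 12; x[10] = 14; x[11] = 9; x[12] = 6; x[13] = 15; x[14] = 4; x[15] = 2; x[16] = 6; x[17] = 8; x[18] = 14; x[19] = 5; x[20] = 2; x[21] = 7; x[22] = 9; x[23] = 16; x[24] = 8; x[25] = 7; x[26] = 15; x[27] = 5; x[28] = 3; x[29] = 8; x[30] = 11; x[31] = 2; x[32] = 13; x[33] = 15; x[34] = 11; x[35] = 9; x[36] = 3; x[37] = 12.
Since (x[36], x[37]) = (x[0], x[1]) = (3, 12) (two consecutive terms determine the rest), the sequence is periodic with period 36.
So x[382] = x[0 + ((382-0) mod 36)] = x[22] = 9.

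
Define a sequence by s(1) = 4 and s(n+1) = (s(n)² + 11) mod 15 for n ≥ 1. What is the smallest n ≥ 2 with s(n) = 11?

7

We have s(1) = 4,  s(2) = 12,  s(3) = 5,  s(4) = 6,  s(5) = 2,  s(6) = 0,  s(7) = 11,  s(8) = 12.
Since s(8) = s(2) = 12, the sequence is eventually periodic: after a pre-period of length 1 it cycles with period 6.
The value 11 first appears (with n ≥ 2) at s(7).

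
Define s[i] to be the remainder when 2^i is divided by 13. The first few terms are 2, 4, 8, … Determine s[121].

2

We have s[1] = 2; s[2] = 4; s[3] = 8; s[4] = 3; s[5] = 6; s[6] = 12; s[7] = 11; s[8] = 9; s[9] = 5; s[10] = 10; s[11] = 7; s[12] = 1; s[13] = 2.
The sequence repeats with period 12.
(121 - 1) mod 12 = 0, so s[121] = s[1] = 2.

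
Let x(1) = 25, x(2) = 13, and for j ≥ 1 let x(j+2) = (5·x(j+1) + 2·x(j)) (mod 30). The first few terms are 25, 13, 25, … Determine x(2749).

Listing terms: x(1) = 25; x(2) = 13; x(3) = 25; x(4) = 1; x(5) = 25; x(6) = 7; x(7) = 25; x(8) = 19; x(9) = 25; x(10) = 13.
Since (x(9), x(10)) = (x(1), x(2)) = (25, 13) (two consecutive terms determine the rest), the sequence is periodic with period 8.
(2749 - 1) mod 8 = 4, so x(2749) = x(5) = 25.

25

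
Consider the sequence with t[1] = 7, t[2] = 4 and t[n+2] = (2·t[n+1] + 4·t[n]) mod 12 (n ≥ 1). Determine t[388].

4

We have t[1] = 7,  t[2] = 4,  t[3] = 0,  t[4] = 4,  t[5] = 8,  t[6] = 8,  t[7] = 0,  t[8] = 8,  t[9] = 4,  t[10] = 4,  t[11] = 0.
Since (t[10], t[11]) = (t[2], t[3]) = (4, 0) (two consecutive terms determine the rest), the sequence is eventually periodic: after a pre-period of length 1 it cycles with period 8.
For n ≥ 2, t[n] depends only on (n - 2) mod 8. (388 - 2) mod 8 = 2, so t[388] = t[4] = 4.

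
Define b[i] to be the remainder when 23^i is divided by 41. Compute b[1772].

Computing terms: b[0] = 1, b[1] = 23, b[2] = 37, b[3] = 31, b[4] = 16, b[5] = 40, b[6] = 18, b[7] = 4, b[8] = 10, b[9] = 25, b[10] = 1.
The sequence repeats with period 10.
(1772 - 0) mod 10 = 2, so b[1772] = b[2] = 37.

37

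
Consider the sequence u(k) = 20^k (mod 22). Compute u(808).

We have u(1) = 20, u(2) = 4, u(3) = 14, u(4) = 16, u(5) = 12, u(6) = 20.
Since u(6) = u(1) = 20, the sequence is periodic with period 5.
So u(808) = u(1 + ((808-1) mod 5)) = u(3) = 14.

14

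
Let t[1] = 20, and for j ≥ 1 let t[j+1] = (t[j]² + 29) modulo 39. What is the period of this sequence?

Listing terms: t[1] = 20, t[2] = 0, t[3] = 29, t[4] = 12, t[5] = 17, t[6] = 6, t[7] = 26, t[8] = 3, t[9] = 38, t[10] = 30, t[11] = 32, t[12] = 0.
Since t[12] = t[2] = 0, the sequence is eventually periodic: after a pre-period of length 1 it cycles with period 10.

10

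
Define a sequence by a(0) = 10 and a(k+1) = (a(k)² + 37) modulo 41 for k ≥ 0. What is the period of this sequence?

Computing terms: a(0) = 10,  a(1) = 14,  a(2) = 28,  a(3) = 1,  a(4) = 38,  a(5) = 5,  a(6) = 21,  a(7) = 27,  a(8) = 28.
Since a(8) = a(2) = 28, the sequence is eventually periodic: after a pre-period of length 2 it cycles with period 6.

6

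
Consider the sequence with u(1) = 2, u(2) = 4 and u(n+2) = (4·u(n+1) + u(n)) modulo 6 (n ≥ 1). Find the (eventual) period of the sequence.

u(1) = 2, u(2) = 4, u(3) = 0, u(4) = 4, u(5) = 4, u(6) = 2, u(7) = 0, u(8) = 2, u(9) = 2, u(10) = 4.
Since (u(9), u(10)) = (u(1), u(2)) = (2, 4) (two consecutive terms determine the rest), the sequence is periodic with period 8.

8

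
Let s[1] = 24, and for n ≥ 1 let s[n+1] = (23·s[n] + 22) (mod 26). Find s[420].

8

Computing terms: s[1] = 24; s[2] = 2; s[3] = 16; s[4] = 0; s[5] = 22; s[6] = 8; s[7] = 24.
Since s[7] = s[1] = 24, the sequence is periodic with period 6.
(420 - 1) mod 6 = 5, so s[420] = s[6] = 8.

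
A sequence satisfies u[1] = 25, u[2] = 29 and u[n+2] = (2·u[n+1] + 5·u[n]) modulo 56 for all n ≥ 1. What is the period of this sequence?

Computing terms: u[1] = 25; u[2] = 29; u[3] = 15; u[4] = 7; u[5] = 33; u[6] = 45; u[7] = 31; u[8] = 7; u[9] = 1; u[10] = 37; u[11] = 23; u[12] = 7; u[13] = 17; u[14] = 13; u[15] = 55; u[16] = 7; u[17] = 9; u[18] = 53; u[19] = 39; u[20] = 7; u[21] = 41; u[22] = 5; u[23] = 47; u[24] = 7; u[25] = 25; u[26] = 29.
The sequence repeats with period 24.

24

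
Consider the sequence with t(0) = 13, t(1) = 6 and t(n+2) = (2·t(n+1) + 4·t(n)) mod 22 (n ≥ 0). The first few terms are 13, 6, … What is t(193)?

Listing terms: t(0) = 13; t(1) = 6; t(2) = 20; t(3) = 20; t(4) = 10; t(5) = 12; t(6) = 20; t(7) = 0; t(8) = 14; t(9) = 6; t(10) = 2; t(11) = 6; t(12) = 20.
Since (t(11), t(12)) = (t(1), t(2)) = (6, 20) (two consecutive terms determine the rest), the sequence is eventually periodic: after a pre-period of length 1 it cycles with period 10.
For n ≥ 1, t(n) depends only on (n - 1) mod 10. (193 - 1) mod 10 = 2, so t(193) = t(3) = 20.

20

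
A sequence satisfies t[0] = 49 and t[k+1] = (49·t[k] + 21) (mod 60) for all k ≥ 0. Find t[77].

Listing terms: t[0] = 49, t[1] = 22, t[2] = 19, t[3] = 52, t[4] = 49.
Since t[4] = t[0] = 49, the sequence is periodic with period 4.
So t[77] = t[0 + ((77-0) mod 4)] = t[1] = 22.

22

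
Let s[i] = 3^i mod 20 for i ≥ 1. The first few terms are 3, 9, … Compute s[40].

1

Listing terms: s[1] = 3,  s[2] = 9,  s[3] = 7,  s[4] = 1,  s[5] = 3.
The sequence repeats with period 4.
So s[40] = s[1 + ((40-1) mod 4)] = s[4] = 1.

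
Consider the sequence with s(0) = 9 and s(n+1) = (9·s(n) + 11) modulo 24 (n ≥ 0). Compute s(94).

11

s(0) = 9, s(1) = 20, s(2) = 23, s(3) = 2, s(4) = 5, s(5) = 8, s(6) = 11, s(7) = 14, s(8) = 17, s(9) = 20.
Since s(9) = s(1) = 20, the sequence is eventually periodic: after a pre-period of length 1 it cycles with period 8.
For n ≥ 1, s(n) depends only on (n - 1) mod 8. (94 - 1) mod 8 = 5, so s(94) = s(6) = 11.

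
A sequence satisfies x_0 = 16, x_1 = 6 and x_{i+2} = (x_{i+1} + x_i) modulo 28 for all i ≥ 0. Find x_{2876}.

x_0 = 16; x_1 = 6; x_2 = 22; x_3 = 0; x_4 = 22; x_5 = 22; x_6 = 16; x_7 = 10; x_8 = 26; x_9 = 8; x_{10} = 6; x_{11} = 14; x_{12} = 20; x_{13} = 6; x_{14} = 26; x_{15} = 4; x_{16} = 2; x_{17} = 6; x_{18} = 8; x_{19} = 14; x_{20} = 22; x_{21} = 8; x_{22} = 2; x_{23} = 10; x_{24} = 12; x_{25} = 22; x_{26} = 6; x_{27} = 0; x_{28} = 6; x_{29} = 6; x_{30} = 12; x_{31} = 18; x_{32} = 2; x_{33} = 20; x_{34} = 22; x_{35} = 14; x_{36} = 8; x_{37} = 22; x_{38} = 2; x_{39} = 24; x_{40} = 26; x_{41} = 22; x_{42} = 20; x_{43} = 14; x_{44} = 6; x_{45} = 20; x_{46} = 26; x_{47} = 18; x_{48} = 16; x_{49} = 6.
Since (x_{48}, x_{49}) = (x_0, x_1) = (16, 6) (two consecutive terms determine the rest), the sequence is periodic with period 48.
So x_{2876} = x_{0 + ((2876-0) mod 48)} = x_{44} = 6.

6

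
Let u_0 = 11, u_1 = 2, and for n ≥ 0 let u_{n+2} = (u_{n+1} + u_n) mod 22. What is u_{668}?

9

u_0 = 11, u_1 = 2, u_2 = 13, u_3 = 15, u_4 = 6, u_5 = 21, u_6 = 5, u_7 = 4, u_8 = 9, u_9 = 13, u_{10} = 0, u_{11} = 13, u_{12} = 13, u_{13} = 4, u_{14} = 17, u_{15} = 21, u_{16} = 16, u_{17} = 15, u_{18} = 9, u_{19} = 2, u_{20} = 11, u_{21} = 13, u_{22} = 2, u_{23} = 15, u_{24} = 17, u_{25} = 10, u_{26} = 5, u_{27} = 15, u_{28} = 20, u_{29} = 13, u_{30} = 11, u_{31} = 2.
Since (u_{30}, u_{31}) = (u_0, u_1) = (11, 2) (two consecutive terms determine the rest), the sequence is periodic with period 30.
(668 - 0) mod 30 = 8, so u_{668} = u_8 = 9.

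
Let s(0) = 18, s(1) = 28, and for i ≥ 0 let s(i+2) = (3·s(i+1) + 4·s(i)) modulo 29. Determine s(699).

Listing terms: s(0) = 18; s(1) = 28; s(2) = 11; s(3) = 0; s(4) = 15; s(5) = 16; s(6) = 21; s(7) = 11; s(8) = 1; s(9) = 18; s(10) = 0; s(11) = 14; s(12) = 13; s(13) = 8; s(14) = 18; s(15) = 28.
The sequence repeats with period 14.
(699 - 0) mod 14 = 13, so s(699) = s(13) = 8.

8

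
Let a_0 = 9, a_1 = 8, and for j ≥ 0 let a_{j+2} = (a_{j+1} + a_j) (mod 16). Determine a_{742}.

10

Listing terms: a_0 = 9,  a_1 = 8,  a_2 = 1,  a_3 = 9,  a_4 = 10,  a_5 = 3,  a_6 = 13,  a_7 = 0,  a_8 = 13,  a_9 = 13,  a_{10} = 10,  a_{11} = 7,  a_{12} = 1,  a_{13} = 8,  a_{14} = 9,  a_{15} = 1,  a_{16} = 10,  a_{17} = 11,  a_{18} = 5,  a_{19} = 0,  a_{20} = 5,  a_{21} = 5,  a_{22} = 10,  a_{23} = 15,  a_{24} = 9,  a_{25} = 8.
Since (a_{24}, a_{25}) = (a_0, a_1) = (9, 8) (two consecutive terms determine the rest), the sequence is periodic with period 24.
(742 - 0) mod 24 = 22, so a_{742} = a_{22} = 10.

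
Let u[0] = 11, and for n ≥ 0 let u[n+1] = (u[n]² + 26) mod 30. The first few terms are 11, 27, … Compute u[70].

We have u[0] = 11, u[1] = 27, u[2] = 5, u[3] = 21, u[4] = 17, u[5] = 15, u[6] = 11.
Since u[6] = u[0] = 11, the sequence is periodic with period 6.
So u[70] = u[0 + ((70-0) mod 6)] = u[4] = 17.

17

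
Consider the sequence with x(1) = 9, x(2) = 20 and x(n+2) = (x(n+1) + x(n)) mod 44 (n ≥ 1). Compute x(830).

x(1) = 9,  x(2) = 20,  x(3) = 29,  x(4) = 5,  x(5) = 34,  x(6) = 39,  x(7) = 29,  x(8) = 24,  x(9) = 9,  x(10) = 33,  x(11) = 42,  x(12) = 31,  x(13) = 29,  x(14) = 16,  x(15) = 1,  x(16) = 17,  x(17) = 18,  x(18) = 35,  x(19) = 9,  x(20) = 0,  x(21) = 9,  x(22) = 9,  x(23) = 18,  x(24) = 27,  x(25) = 1,  x(26) = 28,  x(27) = 29,  x(28) = 13,  x(29) = 42,  x(30) = 11,  x(31) = 9,  x(32) = 20.
Since (x(31), x(32)) = (x(1), x(2)) = (9, 20) (two consecutive terms determine the rest), the sequence is periodic with period 30.
(830 - 1) mod 30 = 19, so x(830) = x(20) = 0.

0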